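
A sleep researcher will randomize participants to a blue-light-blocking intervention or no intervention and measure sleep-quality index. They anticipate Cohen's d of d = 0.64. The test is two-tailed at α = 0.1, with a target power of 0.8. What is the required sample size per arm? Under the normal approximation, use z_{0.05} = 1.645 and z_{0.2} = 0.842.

For two independent groups with equal n: n = 2·((z_{α/2} + z_β) / d)².
z_{α/2} + z_β = 1.645 + 0.842 = 2.487.
n = 2 × (2.487 / 0.64)² = 2 × 3.886² = 2 × 15.10 = 30.2.
Round up to the next whole participant.

n = 31 per group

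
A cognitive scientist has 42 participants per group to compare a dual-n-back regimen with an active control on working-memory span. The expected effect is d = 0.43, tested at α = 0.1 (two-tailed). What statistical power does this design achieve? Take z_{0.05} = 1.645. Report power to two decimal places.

power ≈ 0.63

For two equal groups, power = Φ(d·√(n/2) − z_{α/2}).
d·√(n/2) = 0.43 × √(42/2) = 0.43 × 4.583 = 1.971.
z_β = 1.971 − 1.645 = 0.326.
Power = Φ(0.326) = 0.628.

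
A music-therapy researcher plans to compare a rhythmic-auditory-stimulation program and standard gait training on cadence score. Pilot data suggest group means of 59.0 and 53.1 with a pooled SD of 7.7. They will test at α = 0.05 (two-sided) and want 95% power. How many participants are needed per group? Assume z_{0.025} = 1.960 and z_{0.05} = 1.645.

Cohen's d = |M₁ − M₂| / SD_pooled = |59.0 − 53.1| / 7.7 = 5.9 / 7.7 = 0.766.
For two independent groups with equal n: n = 2·((z_{α/2} + z_β) / d)².
z_{α/2} + z_β = 1.960 + 1.645 = 3.605.
n = 2 × (3.605 / 0.766)² = 2 × 4.706² = 2 × 22.15 = 44.3.
Round up to the next whole participant.

n = 45 per group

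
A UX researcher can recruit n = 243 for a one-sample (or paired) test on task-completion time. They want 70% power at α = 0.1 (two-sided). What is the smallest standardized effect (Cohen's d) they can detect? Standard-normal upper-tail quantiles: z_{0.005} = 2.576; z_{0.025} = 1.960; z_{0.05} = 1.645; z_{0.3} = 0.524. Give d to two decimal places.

For a single sample (or paired design) of n = 243: d_min = (z_{α/2} + z_β)/√n.
z-sum = 1.645 + 0.524 = 2.169.
d_min = 2.169 / √243 = 2.169 / 15.588 = 0.139.

d_min ≈ 0.14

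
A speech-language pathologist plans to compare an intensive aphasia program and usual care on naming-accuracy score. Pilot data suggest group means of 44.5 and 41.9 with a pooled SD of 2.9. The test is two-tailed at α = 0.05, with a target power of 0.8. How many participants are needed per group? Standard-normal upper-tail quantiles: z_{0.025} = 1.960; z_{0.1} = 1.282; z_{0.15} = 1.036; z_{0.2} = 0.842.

n = 20 per group

Cohen's d = |M₁ − M₂| / SD_pooled = |44.5 − 41.9| / 2.9 = 2.6 / 2.9 = 0.897.
For two independent groups with equal n: n = 2·((z_{α/2} + z_β) / d)².
z_{α/2} + z_β = 1.960 + 0.842 = 2.802.
n = 2 × (2.802 / 0.897)² = 2 × 3.124² = 2 × 9.76 = 19.5.
Round up to the next whole participant.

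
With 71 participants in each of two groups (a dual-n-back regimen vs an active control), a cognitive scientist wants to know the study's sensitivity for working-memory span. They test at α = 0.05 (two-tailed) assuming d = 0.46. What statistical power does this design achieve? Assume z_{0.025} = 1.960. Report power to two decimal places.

power ≈ 0.78

For two equal groups, power = Φ(d·√(n/2) − z_{α/2}).
d·√(n/2) = 0.46 × √(71/2) = 0.46 × 5.958 = 2.741.
z_β = 2.741 − 1.960 = 0.781.
Power = Φ(0.781) = 0.783.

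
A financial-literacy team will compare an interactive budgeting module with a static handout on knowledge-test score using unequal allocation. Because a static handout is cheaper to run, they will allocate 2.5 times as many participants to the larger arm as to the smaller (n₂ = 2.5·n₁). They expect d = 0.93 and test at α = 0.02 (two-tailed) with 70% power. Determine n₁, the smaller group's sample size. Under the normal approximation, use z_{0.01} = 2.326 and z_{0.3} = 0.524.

n₁ = 14

With allocation ratio k = n₂/n₁ = 2.5, Var(x̄₁−x̄₂) = σ²(1/n₁ + 1/(k·n₁)) = σ²·(k+1)/(k·n₁).
So n₁ = (1 + 1/k)·((z_{α/2} + z_β)/d)² = 1.400 × (2.850/0.93)².
n₁ = 1.400 × 9.39 = 13.1.
Round up: n₁ = 14, giving n₂ = 2.5 × 14 = 35.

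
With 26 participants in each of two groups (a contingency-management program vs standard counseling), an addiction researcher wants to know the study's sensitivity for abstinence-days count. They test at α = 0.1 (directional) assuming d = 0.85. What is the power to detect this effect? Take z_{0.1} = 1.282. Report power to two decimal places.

For two equal groups, power = Φ(d·√(n/2) − z_{α}).
d·√(n/2) = 0.85 × √(26/2) = 0.85 × 3.606 = 3.065.
z_β = 3.065 − 1.282 = 1.783.
Power = Φ(1.783) = 0.963.

power ≈ 0.96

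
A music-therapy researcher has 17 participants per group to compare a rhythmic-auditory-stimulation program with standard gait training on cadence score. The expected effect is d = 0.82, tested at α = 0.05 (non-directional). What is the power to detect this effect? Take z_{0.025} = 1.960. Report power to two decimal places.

For two equal groups, power = Φ(d·√(n/2) − z_{α/2}).
d·√(n/2) = 0.82 × √(17/2) = 0.82 × 2.915 = 2.391.
z_β = 2.391 − 1.960 = 0.431.
Power = Φ(0.431) = 0.667.

power ≈ 0.67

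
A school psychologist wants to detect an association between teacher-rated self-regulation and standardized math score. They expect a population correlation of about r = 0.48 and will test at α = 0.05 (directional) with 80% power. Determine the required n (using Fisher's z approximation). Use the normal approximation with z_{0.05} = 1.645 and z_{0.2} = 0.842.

Fisher's z: C = ½·ln((1+r)/(1−r)) = ½·ln(2.8462) = 0.5230.
n = ((z_{α} + z_β)/C)² + 3.
(1.645 + 0.842) / 0.5230 = 2.487 / 0.5230 = 4.755.
n = 4.755² + 3 = 22.61 + 3 = 25.6.
Round up.

n = 26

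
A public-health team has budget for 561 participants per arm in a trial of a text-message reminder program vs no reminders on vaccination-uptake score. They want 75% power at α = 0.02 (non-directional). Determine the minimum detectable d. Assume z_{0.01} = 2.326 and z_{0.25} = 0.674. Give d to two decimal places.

For two independent groups of n = 561 each: d_min = (z_{α/2} + z_β)·√(2/n).
z-sum = 2.326 + 0.674 = 3.000.
d_min = 3.000 × √(2/561) = 3.000 × 0.0597 = 0.179.

d_min ≈ 0.18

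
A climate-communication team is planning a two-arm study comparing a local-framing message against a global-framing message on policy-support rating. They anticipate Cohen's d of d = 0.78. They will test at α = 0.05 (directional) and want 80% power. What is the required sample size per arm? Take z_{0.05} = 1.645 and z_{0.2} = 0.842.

n = 21 per group

For two independent groups with equal n: n = 2·((z_{α} + z_β) / d)².
z_{α} + z_β = 1.645 + 0.842 = 2.487.
n = 2 × (2.487 / 0.78)² = 2 × 3.188² = 2 × 10.17 = 20.3.
Round up to the next whole participant.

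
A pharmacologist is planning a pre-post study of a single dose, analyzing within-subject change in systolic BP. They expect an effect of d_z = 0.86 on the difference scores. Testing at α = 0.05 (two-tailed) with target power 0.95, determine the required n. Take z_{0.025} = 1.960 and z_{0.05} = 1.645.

n = 18 pairs

For a paired (one-sample on differences) test: n = ((z_{α/2} + z_β) / d)².
z_{α/2} + z_β = 1.960 + 1.645 = 3.605.
n = (3.605 / 0.86)² = 4.192² = 17.57.
Round up.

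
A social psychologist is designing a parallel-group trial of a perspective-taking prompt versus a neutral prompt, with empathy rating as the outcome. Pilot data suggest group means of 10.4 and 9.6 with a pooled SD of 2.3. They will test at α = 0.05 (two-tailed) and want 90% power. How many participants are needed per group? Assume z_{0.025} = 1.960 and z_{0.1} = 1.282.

Cohen's d = |M₁ − M₂| / SD_pooled = |10.4 − 9.6| / 2.3 = 0.8 / 2.3 = 0.348.
For two independent groups with equal n: n = 2·((z_{α/2} + z_β) / d)².
z_{α/2} + z_β = 1.960 + 1.282 = 3.242.
n = 2 × (3.242 / 0.348)² = 2 × 9.316² = 2 × 86.79 = 173.6.
Round up to the next whole participant.

n = 174 per group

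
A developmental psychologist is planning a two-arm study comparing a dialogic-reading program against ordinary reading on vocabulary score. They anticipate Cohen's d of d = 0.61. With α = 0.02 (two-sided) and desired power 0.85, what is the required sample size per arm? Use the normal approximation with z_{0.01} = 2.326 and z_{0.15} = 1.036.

For two independent groups with equal n: n = 2·((z_{α/2} + z_β) / d)².
z_{α/2} + z_β = 2.326 + 1.036 = 3.362.
n = 2 × (3.362 / 0.61)² = 2 × 5.511² = 2 × 30.38 = 60.8.
Round up to the next whole participant.

n = 61 per group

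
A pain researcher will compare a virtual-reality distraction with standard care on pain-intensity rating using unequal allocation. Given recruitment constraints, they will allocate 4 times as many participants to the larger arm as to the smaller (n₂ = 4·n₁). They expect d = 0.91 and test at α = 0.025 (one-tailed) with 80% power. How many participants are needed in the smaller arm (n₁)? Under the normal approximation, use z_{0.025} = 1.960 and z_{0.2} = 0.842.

n₁ = 12

With allocation ratio k = n₂/n₁ = 4, Var(x̄₁−x̄₂) = σ²(1/n₁ + 1/(k·n₁)) = σ²·(k+1)/(k·n₁).
So n₁ = (1 + 1/k)·((z_{α} + z_β)/d)² = 1.250 × (2.802/0.91)².
n₁ = 1.250 × 9.48 = 11.9.
Round up: n₁ = 12, giving n₂ = 4 × 12 = 48.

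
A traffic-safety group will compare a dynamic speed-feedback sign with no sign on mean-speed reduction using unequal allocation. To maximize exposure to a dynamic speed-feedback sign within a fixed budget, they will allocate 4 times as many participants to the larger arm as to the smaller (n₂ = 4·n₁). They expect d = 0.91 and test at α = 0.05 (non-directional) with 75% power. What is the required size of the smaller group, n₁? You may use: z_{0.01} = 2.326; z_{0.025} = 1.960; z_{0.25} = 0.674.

With allocation ratio k = n₂/n₁ = 4, Var(x̄₁−x̄₂) = σ²(1/n₁ + 1/(k·n₁)) = σ²·(k+1)/(k·n₁).
So n₁ = (1 + 1/k)·((z_{α/2} + z_β)/d)² = 1.250 × (2.634/0.91)².
n₁ = 1.250 × 8.38 = 10.5.
Round up: n₁ = 11, giving n₂ = 4 × 11 = 44.

n₁ = 11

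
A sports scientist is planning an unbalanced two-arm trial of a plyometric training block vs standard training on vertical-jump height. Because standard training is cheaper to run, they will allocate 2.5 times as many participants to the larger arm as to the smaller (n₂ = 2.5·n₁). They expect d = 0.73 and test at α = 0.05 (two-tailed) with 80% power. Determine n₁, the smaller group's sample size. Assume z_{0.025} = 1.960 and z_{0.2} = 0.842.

n₁ = 21

With allocation ratio k = n₂/n₁ = 2.5, Var(x̄₁−x̄₂) = σ²(1/n₁ + 1/(k·n₁)) = σ²·(k+1)/(k·n₁).
So n₁ = (1 + 1/k)·((z_{α/2} + z_β)/d)² = 1.400 × (2.802/0.73)².
n₁ = 1.400 × 14.73 = 20.6.
Round up: n₁ = 21, giving n₂ = ⌈2.5 × 21⌉ = ⌈52.5⌉ = 53.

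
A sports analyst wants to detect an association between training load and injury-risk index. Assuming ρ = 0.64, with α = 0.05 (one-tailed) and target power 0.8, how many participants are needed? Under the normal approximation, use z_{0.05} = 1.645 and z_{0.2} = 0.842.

Fisher's z: C = ½·ln((1+r)/(1−r)) = ½·ln(4.5556) = 0.7582.
n = ((z_{α} + z_β)/C)² + 3.
(1.645 + 0.842) / 0.7582 = 2.487 / 0.7582 = 3.280.
n = 3.280² + 3 = 10.76 + 3 = 13.8.
Round up.

n = 14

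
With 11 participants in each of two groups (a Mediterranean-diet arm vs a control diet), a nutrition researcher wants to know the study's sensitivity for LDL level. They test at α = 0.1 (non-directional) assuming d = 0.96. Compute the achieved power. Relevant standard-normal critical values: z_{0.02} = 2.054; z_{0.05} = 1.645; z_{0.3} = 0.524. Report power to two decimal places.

For two equal groups, power = Φ(d·√(n/2) − z_{α/2}).
d·√(n/2) = 0.96 × √(11/2) = 0.96 × 2.345 = 2.251.
z_β = 2.251 − 1.645 = 0.606.
Power = Φ(0.606) = 0.728.

power ≈ 0.73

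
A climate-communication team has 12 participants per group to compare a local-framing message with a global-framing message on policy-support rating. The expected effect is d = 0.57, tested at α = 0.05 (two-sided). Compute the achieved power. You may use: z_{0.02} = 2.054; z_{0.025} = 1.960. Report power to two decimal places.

power ≈ 0.29

For two equal groups, power = Φ(d·√(n/2) − z_{α/2}).
d·√(n/2) = 0.57 × √(12/2) = 0.57 × 2.449 = 1.396.
z_β = 1.396 − 1.960 = -0.564.
Power = Φ(-0.564) = 0.286.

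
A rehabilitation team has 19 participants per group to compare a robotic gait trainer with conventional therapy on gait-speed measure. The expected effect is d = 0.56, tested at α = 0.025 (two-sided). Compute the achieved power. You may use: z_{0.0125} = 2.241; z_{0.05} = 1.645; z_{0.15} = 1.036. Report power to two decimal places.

For two equal groups, power = Φ(d·√(n/2) − z_{α/2}).
d·√(n/2) = 0.56 × √(19/2) = 0.56 × 3.082 = 1.726.
z_β = 1.726 − 2.241 = -0.515.
Power = Φ(-0.515) = 0.303.

power ≈ 0.30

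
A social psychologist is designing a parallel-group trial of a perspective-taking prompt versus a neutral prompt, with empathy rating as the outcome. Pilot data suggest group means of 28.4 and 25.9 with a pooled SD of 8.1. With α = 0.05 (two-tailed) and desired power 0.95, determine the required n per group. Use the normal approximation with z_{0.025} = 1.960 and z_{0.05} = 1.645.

n = 273 per group

Cohen's d = |M₁ − M₂| / SD_pooled = |28.4 − 25.9| / 8.1 = 2.5 / 8.1 = 0.309.
For two independent groups with equal n: n = 2·((z_{α/2} + z_β) / d)².
z_{α/2} + z_β = 1.960 + 1.645 = 3.605.
n = 2 × (3.605 / 0.309)² = 2 × 11.667² = 2 × 136.11 = 272.2.
Round up to the next whole participant.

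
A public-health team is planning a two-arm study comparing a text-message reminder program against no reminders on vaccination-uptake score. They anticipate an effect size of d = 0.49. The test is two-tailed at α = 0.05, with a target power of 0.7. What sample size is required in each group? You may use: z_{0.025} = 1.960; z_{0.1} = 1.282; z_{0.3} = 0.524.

n = 52 per group

For two independent groups with equal n: n = 2·((z_{α/2} + z_β) / d)².
z_{α/2} + z_β = 1.960 + 0.524 = 2.484.
n = 2 × (2.484 / 0.49)² = 2 × 5.069² = 2 × 25.70 = 51.4.
Round up to the next whole participant.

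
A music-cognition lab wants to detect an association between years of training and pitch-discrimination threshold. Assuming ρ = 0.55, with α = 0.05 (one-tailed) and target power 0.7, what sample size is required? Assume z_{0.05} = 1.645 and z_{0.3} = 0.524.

n = 16

Fisher's z: C = ½·ln((1+r)/(1−r)) = ½·ln(3.4444) = 0.6184.
n = ((z_{α} + z_β)/C)² + 3.
(1.645 + 0.524) / 0.6184 = 2.169 / 0.6184 = 3.507.
n = 3.507² + 3 = 12.30 + 3 = 15.3.
Round up.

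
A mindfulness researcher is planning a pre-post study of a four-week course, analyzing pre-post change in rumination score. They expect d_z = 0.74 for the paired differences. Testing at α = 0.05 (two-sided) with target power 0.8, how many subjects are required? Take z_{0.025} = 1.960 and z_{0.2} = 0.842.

For a paired (one-sample on differences) test: n = ((z_{α/2} + z_β) / d)².
z_{α/2} + z_β = 1.960 + 0.842 = 2.802.
n = (2.802 / 0.74)² = 3.786² = 14.34.
Round up.

n = 15 pairs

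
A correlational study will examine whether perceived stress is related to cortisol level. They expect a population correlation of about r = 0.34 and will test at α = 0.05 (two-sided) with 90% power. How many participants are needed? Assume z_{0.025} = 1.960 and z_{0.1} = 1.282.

Fisher's z: C = ½·ln((1+r)/(1−r)) = ½·ln(2.0303) = 0.3541.
n = ((z_{α/2} + z_β)/C)² + 3.
(1.960 + 1.282) / 0.3541 = 3.242 / 0.3541 = 9.156.
n = 9.156² + 3 = 83.83 + 3 = 86.8.
Round up.

n = 87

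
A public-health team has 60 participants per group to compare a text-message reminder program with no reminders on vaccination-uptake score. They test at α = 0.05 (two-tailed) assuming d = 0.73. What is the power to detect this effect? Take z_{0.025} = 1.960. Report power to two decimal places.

power ≈ 0.98

For two equal groups, power = Φ(d·√(n/2) − z_{α/2}).
d·√(n/2) = 0.73 × √(60/2) = 0.73 × 5.477 = 3.998.
z_β = 3.998 − 1.960 = 2.038.
Power = Φ(2.038) = 0.979.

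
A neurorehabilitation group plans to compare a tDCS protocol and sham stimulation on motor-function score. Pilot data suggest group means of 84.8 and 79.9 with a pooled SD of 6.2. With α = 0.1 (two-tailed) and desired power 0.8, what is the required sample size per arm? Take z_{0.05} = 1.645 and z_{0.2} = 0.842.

n = 20 per group

Cohen's d = |M₁ − M₂| / SD_pooled = |84.8 − 79.9| / 6.2 = 4.9 / 6.2 = 0.790.
For two independent groups with equal n: n = 2·((z_{α/2} + z_β) / d)².
z_{α/2} + z_β = 1.645 + 0.842 = 2.487.
n = 2 × (2.487 / 0.790)² = 2 × 3.148² = 2 × 9.91 = 19.8.
Round up to the next whole participant.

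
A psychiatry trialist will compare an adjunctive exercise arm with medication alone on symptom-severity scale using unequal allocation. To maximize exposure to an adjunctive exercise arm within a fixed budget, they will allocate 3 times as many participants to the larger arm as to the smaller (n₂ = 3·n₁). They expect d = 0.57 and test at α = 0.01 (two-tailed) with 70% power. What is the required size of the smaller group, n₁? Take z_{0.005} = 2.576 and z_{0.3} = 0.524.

n₁ = 40

With allocation ratio k = n₂/n₁ = 3, Var(x̄₁−x̄₂) = σ²(1/n₁ + 1/(k·n₁)) = σ²·(k+1)/(k·n₁).
So n₁ = (1 + 1/k)·((z_{α/2} + z_β)/d)² = 1.333 × (3.100/0.57)².
n₁ = 1.333 × 29.58 = 39.4.
Round up: n₁ = 40, giving n₂ = 3 × 40 = 120.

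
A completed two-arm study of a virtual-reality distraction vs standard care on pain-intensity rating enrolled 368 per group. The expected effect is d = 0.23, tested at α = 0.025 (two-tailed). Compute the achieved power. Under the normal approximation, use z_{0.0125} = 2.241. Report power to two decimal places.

power ≈ 0.81

For two equal groups, power = Φ(d·√(n/2) − z_{α/2}).
d·√(n/2) = 0.23 × √(368/2) = 0.23 × 13.565 = 3.120.
z_β = 3.120 − 2.241 = 0.879.
Power = Φ(0.879) = 0.810.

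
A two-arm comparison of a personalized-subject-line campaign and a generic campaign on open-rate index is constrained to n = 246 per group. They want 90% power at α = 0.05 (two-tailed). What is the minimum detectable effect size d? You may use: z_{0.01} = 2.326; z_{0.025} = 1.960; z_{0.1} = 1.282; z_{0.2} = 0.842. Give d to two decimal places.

d_min ≈ 0.29

For two independent groups of n = 246 each: d_min = (z_{α/2} + z_β)·√(2/n).
z-sum = 1.960 + 1.282 = 3.242.
d_min = 3.242 × √(2/246) = 3.242 × 0.0902 = 0.292.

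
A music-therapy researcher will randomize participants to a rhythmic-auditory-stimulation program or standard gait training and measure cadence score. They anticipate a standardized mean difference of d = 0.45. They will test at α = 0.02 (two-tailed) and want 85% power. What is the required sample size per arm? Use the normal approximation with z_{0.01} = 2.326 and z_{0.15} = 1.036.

n = 112 per group

For two independent groups with equal n: n = 2·((z_{α/2} + z_β) / d)².
z_{α/2} + z_β = 2.326 + 1.036 = 3.362.
n = 2 × (3.362 / 0.45)² = 2 × 7.471² = 2 × 55.82 = 111.6.
Round up to the next whole participant.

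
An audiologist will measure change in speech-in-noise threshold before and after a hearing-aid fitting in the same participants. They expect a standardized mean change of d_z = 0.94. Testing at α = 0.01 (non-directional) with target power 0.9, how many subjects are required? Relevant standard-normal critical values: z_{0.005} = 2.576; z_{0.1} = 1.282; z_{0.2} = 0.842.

n = 17 pairs

For a paired (one-sample on differences) test: n = ((z_{α/2} + z_β) / d)².
z_{α/2} + z_β = 2.576 + 1.282 = 3.858.
n = (3.858 / 0.94)² = 4.104² = 16.84.
Round up.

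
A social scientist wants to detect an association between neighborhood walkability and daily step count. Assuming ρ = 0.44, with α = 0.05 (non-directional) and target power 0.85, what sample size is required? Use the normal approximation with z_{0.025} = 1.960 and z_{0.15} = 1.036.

Fisher's z: C = ½·ln((1+r)/(1−r)) = ½·ln(2.5714) = 0.4722.
n = ((z_{α/2} + z_β)/C)² + 3.
(1.960 + 1.036) / 0.4722 = 2.996 / 0.4722 = 6.345.
n = 6.345² + 3 = 40.26 + 3 = 43.3.
Round up.

n = 44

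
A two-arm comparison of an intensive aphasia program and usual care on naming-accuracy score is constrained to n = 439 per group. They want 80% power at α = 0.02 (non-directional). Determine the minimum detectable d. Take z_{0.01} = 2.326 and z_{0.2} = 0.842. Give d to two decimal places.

d_min ≈ 0.21

For two independent groups of n = 439 each: d_min = (z_{α/2} + z_β)·√(2/n).
z-sum = 2.326 + 0.842 = 3.168.
d_min = 3.168 × √(2/439) = 3.168 × 0.0675 = 0.214.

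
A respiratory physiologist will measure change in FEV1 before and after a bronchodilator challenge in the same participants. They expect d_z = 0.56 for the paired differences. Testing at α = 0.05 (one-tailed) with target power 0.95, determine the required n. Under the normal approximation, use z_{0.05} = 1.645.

n = 35 pairs

For a paired (one-sample on differences) test: n = ((z_{α} + z_β) / d)².
z_{α} + z_β = 1.645 + 1.645 = 3.290.
n = (3.290 / 0.56)² = 5.875² = 34.52.
Round up.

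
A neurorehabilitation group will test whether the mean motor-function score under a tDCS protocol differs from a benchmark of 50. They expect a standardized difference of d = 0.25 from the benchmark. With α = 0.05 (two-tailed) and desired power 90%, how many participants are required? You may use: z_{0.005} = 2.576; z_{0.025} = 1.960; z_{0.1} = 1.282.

n = 169

For a one-sample test: n = ((z_{α/2} + z_β) / d)².
z_{α/2} + z_β = 1.960 + 1.282 = 3.242.
n = (3.242 / 0.25)² = 12.968² = 168.17.
Round up.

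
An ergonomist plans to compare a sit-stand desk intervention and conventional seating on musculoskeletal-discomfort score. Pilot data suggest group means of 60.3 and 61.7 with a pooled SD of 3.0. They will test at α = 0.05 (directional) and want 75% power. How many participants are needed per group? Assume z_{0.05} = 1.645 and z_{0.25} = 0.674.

n = 50 per group

Cohen's d = |M₁ − M₂| / SD_pooled = |60.3 − 61.7| / 3.0 = 1.4 / 3.0 = 0.467.
For two independent groups with equal n: n = 2·((z_{α} + z_β) / d)².
z_{α} + z_β = 1.645 + 0.674 = 2.319.
n = 2 × (2.319 / 0.467)² = 2 × 4.966² = 2 × 24.66 = 49.3.
Round up to the next whole participant.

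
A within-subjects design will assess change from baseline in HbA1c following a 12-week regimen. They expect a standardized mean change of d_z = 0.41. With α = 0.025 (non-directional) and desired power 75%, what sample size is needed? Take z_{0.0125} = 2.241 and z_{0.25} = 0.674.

For a paired (one-sample on differences) test: n = ((z_{α/2} + z_β) / d)².
z_{α/2} + z_β = 2.241 + 0.674 = 2.915.
n = (2.915 / 0.41)² = 7.110² = 50.55.
Round up.

n = 51 pairs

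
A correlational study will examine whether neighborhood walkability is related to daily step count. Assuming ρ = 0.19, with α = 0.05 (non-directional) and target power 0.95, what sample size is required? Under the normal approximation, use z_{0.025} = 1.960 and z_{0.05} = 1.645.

Fisher's z: C = ½·ln((1+r)/(1−r)) = ½·ln(1.4691) = 0.1923.
n = ((z_{α/2} + z_β)/C)² + 3.
(1.960 + 1.645) / 0.1923 = 3.605 / 0.1923 = 18.747.
n = 18.747² + 3 = 351.44 + 3 = 354.4.
Round up.

n = 355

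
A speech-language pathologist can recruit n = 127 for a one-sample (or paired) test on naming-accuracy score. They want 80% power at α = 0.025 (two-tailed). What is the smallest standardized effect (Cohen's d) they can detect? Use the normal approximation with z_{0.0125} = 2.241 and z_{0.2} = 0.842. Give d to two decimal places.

d_min ≈ 0.27

For a single sample (or paired design) of n = 127: d_min = (z_{α/2} + z_β)/√n.
z-sum = 2.241 + 0.842 = 3.083.
d_min = 3.083 / √127 = 3.083 / 11.269 = 0.274.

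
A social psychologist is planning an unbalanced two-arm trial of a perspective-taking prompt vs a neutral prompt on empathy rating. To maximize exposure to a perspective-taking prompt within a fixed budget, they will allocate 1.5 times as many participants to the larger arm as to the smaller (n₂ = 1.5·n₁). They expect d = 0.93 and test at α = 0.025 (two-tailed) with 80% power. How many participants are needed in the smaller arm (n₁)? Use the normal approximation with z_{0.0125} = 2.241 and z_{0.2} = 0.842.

n₁ = 19

With allocation ratio k = n₂/n₁ = 1.5, Var(x̄₁−x̄₂) = σ²(1/n₁ + 1/(k·n₁)) = σ²·(k+1)/(k·n₁).
So n₁ = (1 + 1/k)·((z_{α/2} + z_β)/d)² = 1.667 × (3.083/0.93)².
n₁ = 1.667 × 10.99 = 18.3.
Round up: n₁ = 19, giving n₂ = ⌈1.5 × 19⌉ = ⌈28.5⌉ = 29.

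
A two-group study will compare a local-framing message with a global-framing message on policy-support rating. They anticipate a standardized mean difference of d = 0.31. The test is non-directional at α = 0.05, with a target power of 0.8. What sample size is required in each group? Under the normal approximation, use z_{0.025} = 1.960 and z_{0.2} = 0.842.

For two independent groups with equal n: n = 2·((z_{α/2} + z_β) / d)².
z_{α/2} + z_β = 1.960 + 0.842 = 2.802.
n = 2 × (2.802 / 0.31)² = 2 × 9.039² = 2 × 81.70 = 163.4.
Round up to the next whole participant.

n = 164 per group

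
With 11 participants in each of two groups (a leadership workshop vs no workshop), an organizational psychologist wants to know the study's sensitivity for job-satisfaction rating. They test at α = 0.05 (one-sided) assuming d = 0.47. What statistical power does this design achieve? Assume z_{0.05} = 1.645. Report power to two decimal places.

For two equal groups, power = Φ(d·√(n/2) − z_{α}).
d·√(n/2) = 0.47 × √(11/2) = 0.47 × 2.345 = 1.102.
z_β = 1.102 − 1.645 = -0.543.
Power = Φ(-0.543) = 0.294.

power ≈ 0.29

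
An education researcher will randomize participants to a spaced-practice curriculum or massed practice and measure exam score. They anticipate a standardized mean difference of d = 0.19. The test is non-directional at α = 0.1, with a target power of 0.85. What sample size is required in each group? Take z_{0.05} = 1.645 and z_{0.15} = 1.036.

For two independent groups with equal n: n = 2·((z_{α/2} + z_β) / d)².
z_{α/2} + z_β = 1.645 + 1.036 = 2.681.
n = 2 × (2.681 / 0.19)² = 2 × 14.111² = 2 × 199.11 = 398.2.
Round up to the next whole participant.

n = 399 per group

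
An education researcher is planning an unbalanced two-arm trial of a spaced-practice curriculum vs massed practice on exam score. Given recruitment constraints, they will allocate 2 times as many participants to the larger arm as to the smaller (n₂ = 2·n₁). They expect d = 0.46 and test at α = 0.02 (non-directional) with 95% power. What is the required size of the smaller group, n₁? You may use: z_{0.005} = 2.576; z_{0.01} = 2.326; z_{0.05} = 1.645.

n₁ = 112

With allocation ratio k = n₂/n₁ = 2, Var(x̄₁−x̄₂) = σ²(1/n₁ + 1/(k·n₁)) = σ²·(k+1)/(k·n₁).
So n₁ = (1 + 1/k)·((z_{α/2} + z_β)/d)² = 1.500 × (3.971/0.46)².
n₁ = 1.500 × 74.52 = 111.8.
Round up: n₁ = 112, giving n₂ = 2 × 112 = 224.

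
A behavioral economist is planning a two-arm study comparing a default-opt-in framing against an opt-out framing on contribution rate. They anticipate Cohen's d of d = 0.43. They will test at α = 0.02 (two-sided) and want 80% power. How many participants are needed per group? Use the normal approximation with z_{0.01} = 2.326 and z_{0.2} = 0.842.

n = 109 per group

For two independent groups with equal n: n = 2·((z_{α/2} + z_β) / d)².
z_{α/2} + z_β = 2.326 + 0.842 = 3.168.
n = 2 × (3.168 / 0.43)² = 2 × 7.367² = 2 × 54.28 = 108.6.
Round up to the next whole participant.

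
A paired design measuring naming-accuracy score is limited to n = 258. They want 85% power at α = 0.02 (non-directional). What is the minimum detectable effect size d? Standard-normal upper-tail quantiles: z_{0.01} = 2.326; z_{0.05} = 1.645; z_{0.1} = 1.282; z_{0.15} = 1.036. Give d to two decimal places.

For a single sample (or paired design) of n = 258: d_min = (z_{α/2} + z_β)/√n.
z-sum = 2.326 + 1.036 = 3.362.
d_min = 3.362 / √258 = 3.362 / 16.062 = 0.209.

d_min ≈ 0.21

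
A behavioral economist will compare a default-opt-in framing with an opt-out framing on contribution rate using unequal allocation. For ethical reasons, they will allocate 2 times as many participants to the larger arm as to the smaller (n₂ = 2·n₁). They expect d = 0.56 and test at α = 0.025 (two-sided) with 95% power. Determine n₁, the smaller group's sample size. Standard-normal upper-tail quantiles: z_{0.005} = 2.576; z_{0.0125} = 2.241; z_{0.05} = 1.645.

n₁ = 73

With allocation ratio k = n₂/n₁ = 2, Var(x̄₁−x̄₂) = σ²(1/n₁ + 1/(k·n₁)) = σ²·(k+1)/(k·n₁).
So n₁ = (1 + 1/k)·((z_{α/2} + z_β)/d)² = 1.500 × (3.886/0.56)².
n₁ = 1.500 × 48.15 = 72.2.
Round up: n₁ = 73, giving n₂ = 2 × 73 = 146.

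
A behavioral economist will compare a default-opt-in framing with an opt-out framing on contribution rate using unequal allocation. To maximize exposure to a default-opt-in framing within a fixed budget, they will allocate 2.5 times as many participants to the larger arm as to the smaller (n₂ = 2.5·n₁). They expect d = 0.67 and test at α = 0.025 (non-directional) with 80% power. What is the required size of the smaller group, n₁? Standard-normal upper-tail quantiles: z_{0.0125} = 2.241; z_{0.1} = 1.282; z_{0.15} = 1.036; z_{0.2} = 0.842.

n₁ = 30

With allocation ratio k = n₂/n₁ = 2.5, Var(x̄₁−x̄₂) = σ²(1/n₁ + 1/(k·n₁)) = σ²·(k+1)/(k·n₁).
So n₁ = (1 + 1/k)·((z_{α/2} + z_β)/d)² = 1.400 × (3.083/0.67)².
n₁ = 1.400 × 21.17 = 29.6.
Round up: n₁ = 30, giving n₂ = 2.5 × 30 = 75.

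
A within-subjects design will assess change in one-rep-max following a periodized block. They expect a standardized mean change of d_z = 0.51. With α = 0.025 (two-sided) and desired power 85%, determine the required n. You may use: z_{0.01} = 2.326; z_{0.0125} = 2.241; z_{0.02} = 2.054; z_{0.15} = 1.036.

For a paired (one-sample on differences) test: n = ((z_{α/2} + z_β) / d)².
z_{α/2} + z_β = 2.241 + 1.036 = 3.277.
n = (3.277 / 0.51)² = 6.425² = 41.29.
Round up.

n = 42 pairs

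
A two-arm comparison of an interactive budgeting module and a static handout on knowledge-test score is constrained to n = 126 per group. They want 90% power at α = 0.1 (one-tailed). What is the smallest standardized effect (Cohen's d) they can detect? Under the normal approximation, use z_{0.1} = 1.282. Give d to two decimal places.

For two independent groups of n = 126 each: d_min = (z_{α} + z_β)·√(2/n).
z-sum = 1.282 + 1.282 = 2.564.
d_min = 2.564 × √(2/126) = 2.564 × 0.1260 = 0.323.

d_min ≈ 0.32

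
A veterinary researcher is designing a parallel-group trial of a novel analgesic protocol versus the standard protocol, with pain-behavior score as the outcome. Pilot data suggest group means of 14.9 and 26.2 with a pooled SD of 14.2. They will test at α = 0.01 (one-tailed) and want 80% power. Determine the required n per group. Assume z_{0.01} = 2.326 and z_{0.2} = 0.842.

Cohen's d = |M₁ − M₂| / SD_pooled = |14.9 − 26.2| / 14.2 = 11.3 / 14.2 = 0.796.
For two independent groups with equal n: n = 2·((z_{α} + z_β) / d)².
z_{α} + z_β = 2.326 + 0.842 = 3.168.
n = 2 × (3.168 / 0.796)² = 2 × 3.980² = 2 × 15.84 = 31.7.
Round up to the next whole participant.

n = 32 per group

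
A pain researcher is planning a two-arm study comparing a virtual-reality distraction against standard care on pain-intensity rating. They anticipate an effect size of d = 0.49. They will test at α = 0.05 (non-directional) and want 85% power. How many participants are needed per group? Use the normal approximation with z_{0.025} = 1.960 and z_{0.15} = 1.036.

For two independent groups with equal n: n = 2·((z_{α/2} + z_β) / d)².
z_{α/2} + z_β = 1.960 + 1.036 = 2.996.
n = 2 × (2.996 / 0.49)² = 2 × 6.114² = 2 × 37.38 = 74.8.
Round up to the next whole participant.

n = 75 per group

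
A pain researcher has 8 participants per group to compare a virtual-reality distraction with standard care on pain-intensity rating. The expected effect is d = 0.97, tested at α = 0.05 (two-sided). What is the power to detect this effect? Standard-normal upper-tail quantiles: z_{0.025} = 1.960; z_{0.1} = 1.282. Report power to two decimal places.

power ≈ 0.49

For two equal groups, power = Φ(d·√(n/2) − z_{α/2}).
d·√(n/2) = 0.97 × √(8/2) = 0.97 × 2.000 = 1.940.
z_β = 1.940 − 1.960 = -0.020.
Power = Φ(-0.020) = 0.492.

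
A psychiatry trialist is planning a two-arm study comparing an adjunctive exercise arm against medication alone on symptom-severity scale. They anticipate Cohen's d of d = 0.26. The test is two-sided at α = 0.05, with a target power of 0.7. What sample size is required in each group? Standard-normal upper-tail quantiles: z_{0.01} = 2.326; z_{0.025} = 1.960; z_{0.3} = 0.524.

n = 183 per group

For two independent groups with equal n: n = 2·((z_{α/2} + z_β) / d)².
z_{α/2} + z_β = 1.960 + 0.524 = 2.484.
n = 2 × (2.484 / 0.26)² = 2 × 9.554² = 2 × 91.28 = 182.6.
Round up to the next whole participant.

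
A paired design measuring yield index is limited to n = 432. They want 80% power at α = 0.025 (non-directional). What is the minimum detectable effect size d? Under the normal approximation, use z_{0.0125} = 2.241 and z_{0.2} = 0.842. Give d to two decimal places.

For a single sample (or paired design) of n = 432: d_min = (z_{α/2} + z_β)/√n.
z-sum = 2.241 + 0.842 = 3.083.
d_min = 3.083 / √432 = 3.083 / 20.785 = 0.148.

d_min ≈ 0.15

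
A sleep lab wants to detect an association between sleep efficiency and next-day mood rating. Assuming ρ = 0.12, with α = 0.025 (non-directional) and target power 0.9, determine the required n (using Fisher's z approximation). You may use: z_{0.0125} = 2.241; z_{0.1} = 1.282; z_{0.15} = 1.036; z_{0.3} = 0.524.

n = 857

Fisher's z: C = ½·ln((1+r)/(1−r)) = ½·ln(1.2727) = 0.1206.
n = ((z_{α/2} + z_β)/C)² + 3.
(2.241 + 1.282) / 0.1206 = 3.523 / 0.1206 = 29.212.
n = 29.212² + 3 = 853.36 + 3 = 856.4.
Round up.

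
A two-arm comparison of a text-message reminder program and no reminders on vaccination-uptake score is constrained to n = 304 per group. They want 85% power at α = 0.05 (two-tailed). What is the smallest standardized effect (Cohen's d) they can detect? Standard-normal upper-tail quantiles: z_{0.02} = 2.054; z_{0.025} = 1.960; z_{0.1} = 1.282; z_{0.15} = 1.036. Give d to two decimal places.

For two independent groups of n = 304 each: d_min = (z_{α/2} + z_β)·√(2/n).
z-sum = 1.960 + 1.036 = 2.996.
d_min = 2.996 × √(2/304) = 2.996 × 0.0811 = 0.243.

d_min ≈ 0.24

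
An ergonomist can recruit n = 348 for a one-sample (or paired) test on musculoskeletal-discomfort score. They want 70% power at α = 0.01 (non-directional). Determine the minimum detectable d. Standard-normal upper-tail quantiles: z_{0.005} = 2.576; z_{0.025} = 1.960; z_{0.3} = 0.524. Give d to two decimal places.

For a single sample (or paired design) of n = 348: d_min = (z_{α/2} + z_β)/√n.
z-sum = 2.576 + 0.524 = 3.100.
d_min = 3.100 / √348 = 3.100 / 18.655 = 0.166.

d_min ≈ 0.17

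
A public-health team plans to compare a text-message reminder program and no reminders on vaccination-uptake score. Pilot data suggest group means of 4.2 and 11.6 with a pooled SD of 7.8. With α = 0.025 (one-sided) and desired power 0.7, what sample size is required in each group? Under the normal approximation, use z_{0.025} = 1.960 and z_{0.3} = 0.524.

n = 14 per group

Cohen's d = |M₁ − M₂| / SD_pooled = |4.2 − 11.6| / 7.8 = 7.4 / 7.8 = 0.949.
For two independent groups with equal n: n = 2·((z_{α} + z_β) / d)².
z_{α} + z_β = 1.960 + 0.524 = 2.484.
n = 2 × (2.484 / 0.949)² = 2 × 2.617² = 2 × 6.85 = 13.7.
Round up to the next whole participant.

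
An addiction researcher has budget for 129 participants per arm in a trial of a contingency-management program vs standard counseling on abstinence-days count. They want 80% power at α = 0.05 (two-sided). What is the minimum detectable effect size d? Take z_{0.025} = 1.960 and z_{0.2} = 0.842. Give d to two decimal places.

For two independent groups of n = 129 each: d_min = (z_{α/2} + z_β)·√(2/n).
z-sum = 1.960 + 0.842 = 2.802.
d_min = 2.802 × √(2/129) = 2.802 × 0.1245 = 0.349.

d_min ≈ 0.35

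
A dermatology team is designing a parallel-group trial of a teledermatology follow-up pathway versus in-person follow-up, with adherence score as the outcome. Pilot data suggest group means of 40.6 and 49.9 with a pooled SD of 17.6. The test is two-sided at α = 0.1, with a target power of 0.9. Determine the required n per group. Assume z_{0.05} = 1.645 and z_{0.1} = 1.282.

n = 62 per group

Cohen's d = |M₁ − M₂| / SD_pooled = |40.6 − 49.9| / 17.6 = 9.3 / 17.6 = 0.528.
For two independent groups with equal n: n = 2·((z_{α/2} + z_β) / d)².
z_{α/2} + z_β = 1.645 + 1.282 = 2.927.
n = 2 × (2.927 / 0.528)² = 2 × 5.544² = 2 × 30.73 = 61.5.
Round up to the next whole participant.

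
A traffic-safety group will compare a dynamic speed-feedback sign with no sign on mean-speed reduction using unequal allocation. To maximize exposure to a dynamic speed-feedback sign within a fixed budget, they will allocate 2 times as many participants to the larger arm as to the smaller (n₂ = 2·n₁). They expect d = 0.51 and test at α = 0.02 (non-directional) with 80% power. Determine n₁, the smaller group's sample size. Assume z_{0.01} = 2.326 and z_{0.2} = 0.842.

n₁ = 58

With allocation ratio k = n₂/n₁ = 2, Var(x̄₁−x̄₂) = σ²(1/n₁ + 1/(k·n₁)) = σ²·(k+1)/(k·n₁).
So n₁ = (1 + 1/k)·((z_{α/2} + z_β)/d)² = 1.500 × (3.168/0.51)².
n₁ = 1.500 × 38.59 = 57.9.
Round up: n₁ = 58, giving n₂ = 2 × 58 = 116.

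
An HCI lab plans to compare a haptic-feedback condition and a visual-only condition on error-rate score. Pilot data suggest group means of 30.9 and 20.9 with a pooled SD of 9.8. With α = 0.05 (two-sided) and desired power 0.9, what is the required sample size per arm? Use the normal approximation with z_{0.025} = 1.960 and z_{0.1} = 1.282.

Cohen's d = |M₁ − M₂| / SD_pooled = |30.9 − 20.9| / 9.8 = 10.0 / 9.8 = 1.020.
For two independent groups with equal n: n = 2·((z_{α/2} + z_β) / d)².
z_{α/2} + z_β = 1.960 + 1.282 = 3.242.
n = 2 × (3.242 / 1.020)² = 2 × 3.178² = 2 × 10.10 = 20.2.
Round up to the next whole participant.

n = 21 per group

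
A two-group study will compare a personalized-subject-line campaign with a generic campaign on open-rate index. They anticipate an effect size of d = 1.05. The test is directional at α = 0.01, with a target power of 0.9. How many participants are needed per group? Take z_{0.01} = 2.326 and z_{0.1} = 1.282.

For two independent groups with equal n: n = 2·((z_{α} + z_β) / d)².
z_{α} + z_β = 2.326 + 1.282 = 3.608.
n = 2 × (3.608 / 1.05)² = 2 × 3.436² = 2 × 11.81 = 23.6.
Round up to the next whole participant.

n = 24 per group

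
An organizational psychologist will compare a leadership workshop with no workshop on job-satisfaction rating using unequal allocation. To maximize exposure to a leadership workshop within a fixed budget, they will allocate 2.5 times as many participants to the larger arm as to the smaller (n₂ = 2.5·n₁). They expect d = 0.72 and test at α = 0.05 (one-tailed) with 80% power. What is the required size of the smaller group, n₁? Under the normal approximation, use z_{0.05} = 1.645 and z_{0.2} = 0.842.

With allocation ratio k = n₂/n₁ = 2.5, Var(x̄₁−x̄₂) = σ²(1/n₁ + 1/(k·n₁)) = σ²·(k+1)/(k·n₁).
So n₁ = (1 + 1/k)·((z_{α} + z_β)/d)² = 1.400 × (2.487/0.72)².
n₁ = 1.400 × 11.93 = 16.7.
Round up: n₁ = 17, giving n₂ = ⌈2.5 × 17⌉ = ⌈42.5⌉ = 43.

n₁ = 17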